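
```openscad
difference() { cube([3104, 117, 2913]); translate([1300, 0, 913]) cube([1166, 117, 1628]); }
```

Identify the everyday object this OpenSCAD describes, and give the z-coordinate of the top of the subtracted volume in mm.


A wall with a window opening. The window head height is 2541 mm.

A wall with a rectangular opening subtracted — a window. Sill at z = 913, opening 1628 mm tall, so the head is at 913 + 1628 = 2541 mm.


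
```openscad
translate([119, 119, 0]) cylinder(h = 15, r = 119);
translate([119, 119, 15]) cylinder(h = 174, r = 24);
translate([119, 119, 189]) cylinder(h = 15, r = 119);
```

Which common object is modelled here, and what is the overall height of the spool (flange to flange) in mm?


A spool. The overall height is 204 mm.

Three coaxial cylinders, large–small–large — a spool. Two 15 mm flanges and a 174 mm core give 15 + 174 + 15 = 204 mm.


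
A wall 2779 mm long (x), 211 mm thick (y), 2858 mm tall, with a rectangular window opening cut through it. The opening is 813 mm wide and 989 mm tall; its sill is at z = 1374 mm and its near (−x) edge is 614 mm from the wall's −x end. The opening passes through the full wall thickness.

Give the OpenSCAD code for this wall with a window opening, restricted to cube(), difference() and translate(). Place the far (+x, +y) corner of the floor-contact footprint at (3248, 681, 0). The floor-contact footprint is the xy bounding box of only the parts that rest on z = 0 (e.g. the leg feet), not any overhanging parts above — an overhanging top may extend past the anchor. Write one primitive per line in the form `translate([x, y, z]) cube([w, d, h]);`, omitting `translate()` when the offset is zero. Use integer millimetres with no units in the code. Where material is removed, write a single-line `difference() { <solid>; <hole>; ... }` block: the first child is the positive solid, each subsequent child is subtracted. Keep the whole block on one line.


difference() { translate([469, 470, 0]) cube([2779, 211, 2858]); translate([1083, 470, 1374]) cube([813, 211, 989]); }


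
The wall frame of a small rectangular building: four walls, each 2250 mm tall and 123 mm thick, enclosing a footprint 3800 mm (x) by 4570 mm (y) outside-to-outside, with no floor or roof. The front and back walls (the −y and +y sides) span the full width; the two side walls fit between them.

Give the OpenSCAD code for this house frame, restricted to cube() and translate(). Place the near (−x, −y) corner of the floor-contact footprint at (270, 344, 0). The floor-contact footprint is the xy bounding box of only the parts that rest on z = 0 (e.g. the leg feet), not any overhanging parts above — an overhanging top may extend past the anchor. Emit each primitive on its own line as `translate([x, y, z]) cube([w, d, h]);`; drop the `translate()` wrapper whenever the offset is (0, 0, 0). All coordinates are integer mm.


translate([270, 344, 0]) cube([3800, 123, 2250]);
translate([270, 4791, 0]) cube([3800, 123, 2250]);
translate([270, 467, 0]) cube([123, 4324, 2250]);
translate([3947, 467, 0]) cube([123, 4324, 2250]);


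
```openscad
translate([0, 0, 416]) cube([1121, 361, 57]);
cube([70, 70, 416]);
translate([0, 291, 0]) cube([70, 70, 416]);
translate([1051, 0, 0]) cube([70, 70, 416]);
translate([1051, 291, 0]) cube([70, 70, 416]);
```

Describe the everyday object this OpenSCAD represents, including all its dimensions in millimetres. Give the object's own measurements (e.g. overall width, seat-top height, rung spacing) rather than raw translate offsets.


A bench: a 1121×361 mm seat slab, 57 mm thick, top at z = 473 mm, on four 70×70 mm square legs flush with the seat corners and standing on z = 0.


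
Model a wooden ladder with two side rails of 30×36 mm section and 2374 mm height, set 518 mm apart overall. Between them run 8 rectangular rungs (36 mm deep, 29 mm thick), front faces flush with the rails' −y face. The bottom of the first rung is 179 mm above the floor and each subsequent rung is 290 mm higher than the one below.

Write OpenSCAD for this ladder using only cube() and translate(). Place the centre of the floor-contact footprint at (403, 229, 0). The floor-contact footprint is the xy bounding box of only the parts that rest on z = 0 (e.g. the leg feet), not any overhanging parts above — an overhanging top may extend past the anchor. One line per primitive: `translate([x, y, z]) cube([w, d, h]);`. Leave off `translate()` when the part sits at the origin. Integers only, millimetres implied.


// rung span = 518 - 2*30 = 458
// rung[k] z = 179 + k*290
translate([144, 211, 0]) cube([30, 36, 2374]);
translate([632, 211, 0]) cube([30, 36, 2374]);
translate([174, 211, 179]) cube([458, 36, 29]);
translate([174, 211, 469]) cube([458, 36, 29]);
translate([174, 211, 759]) cube([458, 36, 29]);
translate([174, 211, 1049]) cube([458, 36, 29]);
translate([174, 211, 1339]) cube([458, 36, 29]);
translate([174, 211, 1629]) cube([458, 36, 29]);
translate([174, 211, 1919]) cube([458, 36, 29]);
translate([174, 211, 2209]) cube([458, 36, 29]);


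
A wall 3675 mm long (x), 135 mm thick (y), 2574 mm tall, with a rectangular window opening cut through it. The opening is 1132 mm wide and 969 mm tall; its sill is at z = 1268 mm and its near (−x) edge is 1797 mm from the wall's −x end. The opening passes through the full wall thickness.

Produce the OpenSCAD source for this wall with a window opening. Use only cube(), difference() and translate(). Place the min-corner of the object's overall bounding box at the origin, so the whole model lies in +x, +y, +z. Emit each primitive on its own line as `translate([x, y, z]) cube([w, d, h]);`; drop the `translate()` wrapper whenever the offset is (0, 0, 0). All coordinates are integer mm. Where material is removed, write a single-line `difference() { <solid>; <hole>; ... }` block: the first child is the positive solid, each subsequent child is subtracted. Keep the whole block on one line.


difference() { cube([3675, 135, 2574]); translate([1797, 0, 1268]) cube([1132, 135, 969]); }


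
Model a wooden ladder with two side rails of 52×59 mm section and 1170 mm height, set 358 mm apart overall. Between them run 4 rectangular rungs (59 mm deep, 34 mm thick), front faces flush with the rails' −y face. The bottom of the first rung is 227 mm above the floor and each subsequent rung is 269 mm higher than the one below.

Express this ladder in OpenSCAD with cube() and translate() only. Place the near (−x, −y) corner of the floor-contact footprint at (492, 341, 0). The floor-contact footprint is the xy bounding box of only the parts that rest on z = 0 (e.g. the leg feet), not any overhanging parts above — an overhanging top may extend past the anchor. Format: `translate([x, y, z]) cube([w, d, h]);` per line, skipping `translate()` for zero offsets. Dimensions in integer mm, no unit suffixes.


// rung span = 358 - 2*52 = 254
// rung[k] z = 227 + k*269
translate([492, 341, 0]) cube([52, 59, 1170]);
translate([798, 341, 0]) cube([52, 59, 1170]);
translate([544, 341, 227]) cube([254, 59, 34]);
translate([544, 341, 496]) cube([254, 59, 34]);
translate([544, 341, 765]) cube([254, 59, 34]);
translate([544, 341, 1034]) cube([254, 59, 34]);


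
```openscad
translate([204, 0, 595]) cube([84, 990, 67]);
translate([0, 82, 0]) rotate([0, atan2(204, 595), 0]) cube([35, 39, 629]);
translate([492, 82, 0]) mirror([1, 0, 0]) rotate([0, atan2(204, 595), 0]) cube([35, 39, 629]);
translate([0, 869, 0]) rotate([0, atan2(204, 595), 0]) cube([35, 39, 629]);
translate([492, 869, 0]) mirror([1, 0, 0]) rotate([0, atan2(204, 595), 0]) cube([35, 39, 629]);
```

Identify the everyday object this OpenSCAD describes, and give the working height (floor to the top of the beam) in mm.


A sawhorse. The overall height is 662 mm.

A beam across two mirrored pairs of raked legs — a sawhorse. The beam's underside is at z = 595 (matching the legs' vertical rise in atan2(204, 595)) and the beam is 67 mm tall, so its top is at 595 + 67 = 662 mm. The raked legs top out at the beam's underside, so that is the highest point.


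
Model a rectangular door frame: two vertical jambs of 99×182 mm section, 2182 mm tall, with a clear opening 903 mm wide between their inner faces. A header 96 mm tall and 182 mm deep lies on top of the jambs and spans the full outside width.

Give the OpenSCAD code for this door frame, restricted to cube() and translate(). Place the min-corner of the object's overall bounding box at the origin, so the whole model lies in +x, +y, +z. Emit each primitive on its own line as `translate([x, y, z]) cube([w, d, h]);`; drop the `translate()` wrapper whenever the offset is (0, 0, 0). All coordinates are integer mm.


cube([99, 182, 2182]);
translate([1002, 0, 0]) cube([99, 182, 2182]);
translate([0, 0, 2182]) cube([1101, 182, 96]);


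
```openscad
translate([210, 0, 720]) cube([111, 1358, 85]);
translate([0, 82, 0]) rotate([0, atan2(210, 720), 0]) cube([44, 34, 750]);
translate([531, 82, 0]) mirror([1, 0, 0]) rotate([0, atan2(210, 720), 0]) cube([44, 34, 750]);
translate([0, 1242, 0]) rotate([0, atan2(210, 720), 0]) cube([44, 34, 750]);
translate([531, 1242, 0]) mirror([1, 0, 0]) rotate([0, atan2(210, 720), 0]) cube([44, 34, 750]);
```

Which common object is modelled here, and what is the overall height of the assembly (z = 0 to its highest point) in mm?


A sawhorse. The overall height is 805 mm.

A beam across two mirrored pairs of raked legs — a sawhorse. The beam's underside is at z = 720 (matching the legs' vertical rise in atan2(210, 720)) and the beam is 85 mm tall, so its top is at 720 + 85 = 805 mm. The raked legs top out at the beam's underside, so that is the highest point.


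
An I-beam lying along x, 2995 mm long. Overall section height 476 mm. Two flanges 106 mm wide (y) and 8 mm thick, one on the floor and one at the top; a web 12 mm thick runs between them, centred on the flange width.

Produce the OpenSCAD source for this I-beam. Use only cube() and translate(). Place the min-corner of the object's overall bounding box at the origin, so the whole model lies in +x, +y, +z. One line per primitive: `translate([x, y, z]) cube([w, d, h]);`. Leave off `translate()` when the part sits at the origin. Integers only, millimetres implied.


cube([2995, 106, 8]);
translate([0, 47, 8]) cube([2995, 12, 460]);
translate([0, 0, 468]) cube([2995, 106, 8]);


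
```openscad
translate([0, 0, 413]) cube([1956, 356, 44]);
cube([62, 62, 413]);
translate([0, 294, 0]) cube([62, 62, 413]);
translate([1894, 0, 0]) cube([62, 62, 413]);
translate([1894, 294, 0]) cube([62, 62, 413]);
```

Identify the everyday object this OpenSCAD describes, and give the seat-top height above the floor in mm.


A bench. The seat-top height is 457 mm.

A long slab on four corner posts — a bench. The slab sits at z = 413 with thickness 44, so the top is 413 + 44 = 457 mm.


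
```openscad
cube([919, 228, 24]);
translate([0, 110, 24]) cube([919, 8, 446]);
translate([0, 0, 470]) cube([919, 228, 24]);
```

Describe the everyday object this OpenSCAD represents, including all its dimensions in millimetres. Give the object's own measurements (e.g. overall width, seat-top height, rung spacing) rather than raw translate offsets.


An I-beam lying along x, 919 mm long. Overall section height 494 mm. Two flanges 228 mm wide (y) and 24 mm thick, one on the floor and one at the top; a web 8 mm thick runs between them, centred on the flange width.


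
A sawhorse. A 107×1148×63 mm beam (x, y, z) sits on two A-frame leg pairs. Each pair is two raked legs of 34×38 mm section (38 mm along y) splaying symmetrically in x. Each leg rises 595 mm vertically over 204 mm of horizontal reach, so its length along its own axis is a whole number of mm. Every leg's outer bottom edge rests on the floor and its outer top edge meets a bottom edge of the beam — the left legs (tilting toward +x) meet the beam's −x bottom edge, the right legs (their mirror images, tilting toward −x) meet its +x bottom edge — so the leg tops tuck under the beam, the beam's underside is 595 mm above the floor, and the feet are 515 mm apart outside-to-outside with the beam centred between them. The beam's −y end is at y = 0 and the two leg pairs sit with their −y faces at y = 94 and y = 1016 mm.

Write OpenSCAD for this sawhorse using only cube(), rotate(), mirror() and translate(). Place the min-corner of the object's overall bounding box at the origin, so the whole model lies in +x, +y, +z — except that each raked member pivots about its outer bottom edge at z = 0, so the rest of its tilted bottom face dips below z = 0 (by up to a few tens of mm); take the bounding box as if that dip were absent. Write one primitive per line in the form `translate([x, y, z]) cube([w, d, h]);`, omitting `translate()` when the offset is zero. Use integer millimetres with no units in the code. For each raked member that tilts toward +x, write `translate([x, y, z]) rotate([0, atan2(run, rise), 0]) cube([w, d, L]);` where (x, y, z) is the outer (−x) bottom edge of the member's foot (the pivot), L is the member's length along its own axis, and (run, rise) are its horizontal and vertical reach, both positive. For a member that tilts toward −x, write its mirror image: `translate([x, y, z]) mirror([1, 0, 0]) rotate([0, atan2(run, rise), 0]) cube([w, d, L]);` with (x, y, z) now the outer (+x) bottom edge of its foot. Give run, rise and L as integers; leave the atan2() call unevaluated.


translate([204, 0, 595]) cube([107, 1148, 63]);
translate([0, 94, 0]) rotate([0, atan2(204, 595), 0]) cube([34, 38, 629]);
translate([515, 94, 0]) mirror([1, 0, 0]) rotate([0, atan2(204, 595), 0]) cube([34, 38, 629]);
translate([0, 1016, 0]) rotate([0, atan2(204, 595), 0]) cube([34, 38, 629]);
translate([515, 1016, 0]) mirror([1, 0, 0]) rotate([0, atan2(204, 595), 0]) cube([34, 38, 629]);


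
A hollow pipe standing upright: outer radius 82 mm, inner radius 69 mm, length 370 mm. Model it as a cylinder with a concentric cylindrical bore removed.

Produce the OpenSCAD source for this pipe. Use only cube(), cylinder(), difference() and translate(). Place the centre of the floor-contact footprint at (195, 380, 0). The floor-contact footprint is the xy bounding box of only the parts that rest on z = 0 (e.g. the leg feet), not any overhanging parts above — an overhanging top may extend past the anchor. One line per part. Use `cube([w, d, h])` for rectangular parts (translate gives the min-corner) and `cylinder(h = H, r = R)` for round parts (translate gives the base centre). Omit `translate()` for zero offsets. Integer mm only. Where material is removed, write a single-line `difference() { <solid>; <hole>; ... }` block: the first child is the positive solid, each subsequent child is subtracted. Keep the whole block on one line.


difference() { translate([195, 380, 0]) cylinder(h = 370, r = 82); translate([195, 380, 0]) cylinder(h = 370, r = 69); }


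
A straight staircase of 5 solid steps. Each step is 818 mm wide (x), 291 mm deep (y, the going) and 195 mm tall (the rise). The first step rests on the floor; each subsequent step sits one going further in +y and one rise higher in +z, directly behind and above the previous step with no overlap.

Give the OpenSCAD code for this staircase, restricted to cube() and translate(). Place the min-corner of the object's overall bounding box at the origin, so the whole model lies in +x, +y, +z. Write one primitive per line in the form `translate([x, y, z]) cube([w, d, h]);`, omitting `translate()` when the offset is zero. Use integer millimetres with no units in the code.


cube([818, 291, 195]);
translate([0, 291, 195]) cube([818, 291, 195]);
translate([0, 582, 390]) cube([818, 291, 195]);
translate([0, 873, 585]) cube([818, 291, 195]);
translate([0, 1164, 780]) cube([818, 291, 195]);


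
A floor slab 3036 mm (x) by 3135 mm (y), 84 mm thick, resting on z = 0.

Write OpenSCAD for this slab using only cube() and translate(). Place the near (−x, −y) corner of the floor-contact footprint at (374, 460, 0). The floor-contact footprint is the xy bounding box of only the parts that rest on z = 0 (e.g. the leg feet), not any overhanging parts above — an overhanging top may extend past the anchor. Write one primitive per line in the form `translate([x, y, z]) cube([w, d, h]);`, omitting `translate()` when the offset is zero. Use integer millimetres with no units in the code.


translate([374, 460, 0]) cube([3036, 3135, 84]);


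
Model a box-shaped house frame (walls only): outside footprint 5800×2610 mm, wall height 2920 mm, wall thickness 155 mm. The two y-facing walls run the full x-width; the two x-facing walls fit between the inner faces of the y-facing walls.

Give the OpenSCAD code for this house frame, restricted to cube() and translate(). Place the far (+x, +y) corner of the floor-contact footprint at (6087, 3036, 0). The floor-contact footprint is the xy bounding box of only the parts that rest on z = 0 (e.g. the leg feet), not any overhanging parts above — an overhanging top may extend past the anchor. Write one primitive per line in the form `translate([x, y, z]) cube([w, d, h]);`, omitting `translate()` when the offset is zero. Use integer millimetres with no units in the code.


translate([287, 426, 0]) cube([5800, 155, 2920]);
translate([287, 2881, 0]) cube([5800, 155, 2920]);
translate([287, 581, 0]) cube([155, 2300, 2920]);
translate([5932, 581, 0]) cube([155, 2300, 2920]);


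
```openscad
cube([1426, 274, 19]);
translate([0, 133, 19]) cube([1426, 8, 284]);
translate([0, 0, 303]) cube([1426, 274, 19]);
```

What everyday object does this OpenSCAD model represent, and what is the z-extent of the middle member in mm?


An I-beam. The web height is 284 mm.

Two wide flanges with a thin centred web — an I-beam. Overall 322 mm minus two 19 mm flanges gives a web of 322 − 2·19 = 284 mm.


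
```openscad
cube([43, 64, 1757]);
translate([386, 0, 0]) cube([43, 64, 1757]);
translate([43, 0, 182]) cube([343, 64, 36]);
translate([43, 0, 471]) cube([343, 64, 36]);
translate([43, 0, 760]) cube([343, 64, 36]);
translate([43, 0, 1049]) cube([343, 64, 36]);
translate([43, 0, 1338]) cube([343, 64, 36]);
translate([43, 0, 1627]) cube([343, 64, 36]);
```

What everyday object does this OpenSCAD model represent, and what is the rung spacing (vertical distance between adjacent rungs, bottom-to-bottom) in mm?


A ladder. The rung spacing is 289 mm.

Two tall 43×64 posts with 6 short bars between them — a ladder. Adjacent rungs sit at z = 182 and z = 471, so the spacing is 471 − 182 = 289 mm.


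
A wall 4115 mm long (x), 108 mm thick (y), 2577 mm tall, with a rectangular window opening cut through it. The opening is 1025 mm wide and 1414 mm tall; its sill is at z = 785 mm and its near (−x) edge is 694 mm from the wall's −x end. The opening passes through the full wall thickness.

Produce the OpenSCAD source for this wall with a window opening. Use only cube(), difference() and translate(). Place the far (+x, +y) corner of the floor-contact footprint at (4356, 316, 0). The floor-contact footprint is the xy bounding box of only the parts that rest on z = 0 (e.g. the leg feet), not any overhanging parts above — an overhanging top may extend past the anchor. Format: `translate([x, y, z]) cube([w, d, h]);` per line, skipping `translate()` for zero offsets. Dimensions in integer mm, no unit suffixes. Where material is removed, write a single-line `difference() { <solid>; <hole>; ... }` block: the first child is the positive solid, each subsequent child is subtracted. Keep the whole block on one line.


difference() { translate([241, 208, 0]) cube([4115, 108, 2577]); translate([935, 208, 785]) cube([1025, 108, 1414]); }


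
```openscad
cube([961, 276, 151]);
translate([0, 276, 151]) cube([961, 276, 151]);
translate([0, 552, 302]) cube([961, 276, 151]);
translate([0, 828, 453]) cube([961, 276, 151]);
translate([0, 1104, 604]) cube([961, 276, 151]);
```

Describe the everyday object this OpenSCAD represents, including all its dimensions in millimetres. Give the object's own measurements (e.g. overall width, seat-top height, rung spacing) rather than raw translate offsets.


A straight staircase of 5 solid steps. Each step is 961 mm wide (x), 276 mm deep (y, the going) and 151 mm tall (the rise). The first step rests on the floor; each subsequent step sits one going further in +y and one rise higher in +z, directly behind and above the previous step with no overlap.


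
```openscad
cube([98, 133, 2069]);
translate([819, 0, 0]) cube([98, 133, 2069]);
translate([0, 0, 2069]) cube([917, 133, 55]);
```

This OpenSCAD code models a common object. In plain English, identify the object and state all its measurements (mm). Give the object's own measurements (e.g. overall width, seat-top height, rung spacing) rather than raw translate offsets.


A door frame. The clear opening is 721 mm wide and 2069 mm high. Two 98 mm wide jambs, 133 mm deep, stand either side of the opening from the floor to the top of the opening. A 55 mm thick head sits across the top of both jambs, spanning the full outside width of the frame.


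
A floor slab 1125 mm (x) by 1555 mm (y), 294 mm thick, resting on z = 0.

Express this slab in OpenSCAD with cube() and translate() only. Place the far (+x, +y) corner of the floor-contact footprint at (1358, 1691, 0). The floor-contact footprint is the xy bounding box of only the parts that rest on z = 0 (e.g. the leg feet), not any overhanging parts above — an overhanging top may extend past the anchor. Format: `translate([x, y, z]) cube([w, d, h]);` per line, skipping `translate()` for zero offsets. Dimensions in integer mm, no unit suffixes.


translate([233, 136, 0]) cube([1125, 1555, 294]);


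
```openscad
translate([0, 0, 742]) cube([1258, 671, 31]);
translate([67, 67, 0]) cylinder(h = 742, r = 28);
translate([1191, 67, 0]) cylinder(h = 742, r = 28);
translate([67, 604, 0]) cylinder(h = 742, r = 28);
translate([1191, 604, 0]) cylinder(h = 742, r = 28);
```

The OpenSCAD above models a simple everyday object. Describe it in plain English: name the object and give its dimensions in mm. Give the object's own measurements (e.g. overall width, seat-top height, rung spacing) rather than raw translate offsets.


A table: top 1258 mm (x) × 671 mm (y), 31 mm thick, upper face at z = 773 mm, on four round legs of 56 mm diameter, each leg's bounding box inset 39 mm from the nearest pair of top edges from z = 0 to the bottom of the top.


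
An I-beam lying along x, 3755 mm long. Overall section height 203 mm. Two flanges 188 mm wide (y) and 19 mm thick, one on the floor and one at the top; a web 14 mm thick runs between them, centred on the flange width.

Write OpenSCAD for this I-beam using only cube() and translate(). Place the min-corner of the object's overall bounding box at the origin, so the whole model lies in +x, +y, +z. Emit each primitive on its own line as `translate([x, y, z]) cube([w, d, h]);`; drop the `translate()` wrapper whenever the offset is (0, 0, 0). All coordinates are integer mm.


cube([3755, 188, 19]);
translate([0, 87, 19]) cube([3755, 14, 165]);
translate([0, 0, 184]) cube([3755, 188, 19]);


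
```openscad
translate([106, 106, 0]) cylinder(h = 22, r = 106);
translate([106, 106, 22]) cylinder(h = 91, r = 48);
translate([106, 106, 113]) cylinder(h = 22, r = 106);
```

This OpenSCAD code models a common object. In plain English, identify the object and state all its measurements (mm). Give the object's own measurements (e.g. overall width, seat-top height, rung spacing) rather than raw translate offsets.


A spool: two coaxial disc flanges of radius 106 mm and thickness 22 mm, joined by a core cylinder of radius 48 mm and height 91 mm. The lower flange rests on z = 0 and the three cylinders share a vertical axis.


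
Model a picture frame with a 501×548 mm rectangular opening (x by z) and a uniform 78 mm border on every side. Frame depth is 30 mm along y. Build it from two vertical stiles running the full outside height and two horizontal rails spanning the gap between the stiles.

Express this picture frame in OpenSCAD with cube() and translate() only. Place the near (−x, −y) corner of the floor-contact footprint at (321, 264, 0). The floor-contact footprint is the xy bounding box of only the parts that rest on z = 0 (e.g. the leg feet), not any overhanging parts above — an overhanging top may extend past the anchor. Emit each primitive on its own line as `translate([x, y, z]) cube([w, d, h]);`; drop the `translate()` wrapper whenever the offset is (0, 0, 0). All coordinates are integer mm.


translate([321, 264, 0]) cube([78, 30, 704]);
translate([900, 264, 0]) cube([78, 30, 704]);
translate([399, 264, 0]) cube([501, 30, 78]);
translate([399, 264, 626]) cube([501, 30, 78]);


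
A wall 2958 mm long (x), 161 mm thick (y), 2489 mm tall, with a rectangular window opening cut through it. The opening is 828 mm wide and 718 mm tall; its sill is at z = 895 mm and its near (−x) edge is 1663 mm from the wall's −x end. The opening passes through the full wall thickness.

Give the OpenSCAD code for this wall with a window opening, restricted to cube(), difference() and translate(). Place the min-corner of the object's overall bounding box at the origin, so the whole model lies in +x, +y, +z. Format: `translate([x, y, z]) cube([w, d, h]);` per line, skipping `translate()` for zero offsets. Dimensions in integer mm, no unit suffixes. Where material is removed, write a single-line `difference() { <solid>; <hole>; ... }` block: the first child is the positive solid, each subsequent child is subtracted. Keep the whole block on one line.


difference() { cube([2958, 161, 2489]); translate([1663, 0, 895]) cube([828, 161, 718]); }


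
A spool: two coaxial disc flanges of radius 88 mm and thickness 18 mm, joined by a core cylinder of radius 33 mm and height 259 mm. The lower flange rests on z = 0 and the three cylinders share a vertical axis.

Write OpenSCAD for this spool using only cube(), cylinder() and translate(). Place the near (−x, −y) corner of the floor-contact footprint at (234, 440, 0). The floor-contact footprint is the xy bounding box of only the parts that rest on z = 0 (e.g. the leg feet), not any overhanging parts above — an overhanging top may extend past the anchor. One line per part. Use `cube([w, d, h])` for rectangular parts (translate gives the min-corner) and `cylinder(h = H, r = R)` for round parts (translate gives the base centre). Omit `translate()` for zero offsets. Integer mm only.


translate([322, 528, 0]) cylinder(h = 18, r = 88);
translate([322, 528, 18]) cylinder(h = 259, r = 33);
translate([322, 528, 277]) cylinder(h = 18, r = 88);


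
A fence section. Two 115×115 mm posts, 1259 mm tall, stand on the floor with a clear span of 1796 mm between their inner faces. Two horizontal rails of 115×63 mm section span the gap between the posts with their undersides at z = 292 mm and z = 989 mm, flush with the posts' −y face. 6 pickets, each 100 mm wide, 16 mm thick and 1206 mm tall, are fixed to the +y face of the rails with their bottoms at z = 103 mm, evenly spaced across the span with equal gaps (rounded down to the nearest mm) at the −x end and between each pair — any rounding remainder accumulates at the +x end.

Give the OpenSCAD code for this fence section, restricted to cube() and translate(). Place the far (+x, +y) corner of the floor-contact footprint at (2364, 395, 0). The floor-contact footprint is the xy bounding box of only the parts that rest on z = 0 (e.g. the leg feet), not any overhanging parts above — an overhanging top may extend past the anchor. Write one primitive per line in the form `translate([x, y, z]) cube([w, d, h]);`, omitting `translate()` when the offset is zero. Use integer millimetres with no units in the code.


translate([338, 280, 0]) cube([115, 115, 1259]);
translate([2249, 280, 0]) cube([115, 115, 1259]);
translate([453, 280, 292]) cube([1796, 115, 63]);
translate([453, 280, 989]) cube([1796, 115, 63]);
translate([623, 395, 103]) cube([100, 16, 1206]);
translate([893, 395, 103]) cube([100, 16, 1206]);
translate([1163, 395, 103]) cube([100, 16, 1206]);
translate([1433, 395, 103]) cube([100, 16, 1206]);
translate([1703, 395, 103]) cube([100, 16, 1206]);
translate([1973, 395, 103]) cube([100, 16, 1206]);


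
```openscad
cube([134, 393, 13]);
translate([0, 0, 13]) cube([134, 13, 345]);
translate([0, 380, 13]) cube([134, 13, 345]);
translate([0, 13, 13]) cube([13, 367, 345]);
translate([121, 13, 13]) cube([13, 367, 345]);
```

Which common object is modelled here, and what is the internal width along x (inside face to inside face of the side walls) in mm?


An open box. The internal width is 108 mm.

A 134×393 base slab with four walls standing on it — an open box. The base is 134 mm wide and the walls are 13 mm thick, so the internal width is 134 − 2 × 13 = 108 mm.


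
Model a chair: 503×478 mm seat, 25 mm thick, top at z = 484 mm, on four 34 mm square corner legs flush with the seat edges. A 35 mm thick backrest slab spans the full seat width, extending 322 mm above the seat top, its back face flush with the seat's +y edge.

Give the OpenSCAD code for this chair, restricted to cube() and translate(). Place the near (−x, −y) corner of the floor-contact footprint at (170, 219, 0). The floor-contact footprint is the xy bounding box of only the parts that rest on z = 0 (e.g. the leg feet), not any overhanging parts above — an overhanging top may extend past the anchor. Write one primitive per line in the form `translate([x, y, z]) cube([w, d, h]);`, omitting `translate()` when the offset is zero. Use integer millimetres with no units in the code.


// leg_h = 484 - 25 = 459
translate([170, 219, 459]) cube([503, 478, 25]);
translate([170, 219, 0]) cube([34, 34, 459]);
translate([639, 219, 0]) cube([34, 34, 459]);
translate([170, 663, 0]) cube([34, 34, 459]);
translate([639, 663, 0]) cube([34, 34, 459]);
translate([170, 662, 484]) cube([503, 35, 322]);


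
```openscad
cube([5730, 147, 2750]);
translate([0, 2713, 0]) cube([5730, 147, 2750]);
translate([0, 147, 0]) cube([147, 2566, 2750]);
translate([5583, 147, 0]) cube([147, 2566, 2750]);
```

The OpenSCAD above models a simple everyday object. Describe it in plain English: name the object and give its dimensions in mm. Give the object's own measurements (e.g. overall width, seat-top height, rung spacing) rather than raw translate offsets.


The wall frame of a small rectangular building: four walls, each 2750 mm tall and 147 mm thick, enclosing a footprint 5730 mm (x) by 2860 mm (y) outside-to-outside, with no floor or roof. The front and back walls (the −y and +y sides) span the full width; the two side walls fit between them.


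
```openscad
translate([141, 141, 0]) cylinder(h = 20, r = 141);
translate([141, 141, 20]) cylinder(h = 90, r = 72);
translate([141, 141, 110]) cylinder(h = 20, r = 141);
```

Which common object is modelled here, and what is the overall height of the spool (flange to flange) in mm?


A spool. The overall height is 130 mm.

Three coaxial cylinders, large–small–large — a spool. Two 20 mm flanges and a 90 mm core give 20 + 90 + 20 = 130 mm.


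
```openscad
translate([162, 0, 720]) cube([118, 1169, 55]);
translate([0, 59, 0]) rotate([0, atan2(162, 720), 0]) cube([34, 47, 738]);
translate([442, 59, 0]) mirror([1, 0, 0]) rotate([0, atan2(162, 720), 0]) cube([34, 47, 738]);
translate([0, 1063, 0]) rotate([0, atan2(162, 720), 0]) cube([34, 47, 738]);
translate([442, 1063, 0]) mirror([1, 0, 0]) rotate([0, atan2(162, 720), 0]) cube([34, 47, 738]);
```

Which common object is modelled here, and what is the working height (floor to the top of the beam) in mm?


A sawhorse. The overall height is 775 mm.

A beam across two mirrored pairs of raked legs — a sawhorse. The beam's underside is at z = 720 (matching the legs' vertical rise in atan2(162, 720)) and the beam is 55 mm tall, so its top is at 720 + 55 = 775 mm. The raked legs top out at the beam's underside, so that is the highest point.


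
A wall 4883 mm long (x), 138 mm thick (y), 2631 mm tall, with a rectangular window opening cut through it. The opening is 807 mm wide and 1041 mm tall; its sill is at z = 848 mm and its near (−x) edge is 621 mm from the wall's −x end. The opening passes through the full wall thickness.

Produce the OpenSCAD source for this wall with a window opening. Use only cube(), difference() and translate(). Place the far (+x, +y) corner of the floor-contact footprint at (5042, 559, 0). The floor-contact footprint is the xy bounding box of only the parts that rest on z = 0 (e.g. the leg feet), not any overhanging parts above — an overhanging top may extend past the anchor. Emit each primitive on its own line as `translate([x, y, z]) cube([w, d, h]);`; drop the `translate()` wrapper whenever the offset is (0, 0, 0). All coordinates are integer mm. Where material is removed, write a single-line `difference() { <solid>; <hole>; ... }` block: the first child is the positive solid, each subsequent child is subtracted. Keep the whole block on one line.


difference() { translate([159, 421, 0]) cube([4883, 138, 2631]); translate([780, 421, 848]) cube([807, 138, 1041]); }


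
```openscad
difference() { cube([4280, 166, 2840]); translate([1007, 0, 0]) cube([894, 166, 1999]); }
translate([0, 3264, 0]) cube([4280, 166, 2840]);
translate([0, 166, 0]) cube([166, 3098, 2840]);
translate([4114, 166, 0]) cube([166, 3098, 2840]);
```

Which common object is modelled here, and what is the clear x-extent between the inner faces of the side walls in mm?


A single room. The interior width is 3948 mm.

Four walls enclosing a rectangle with a door in the front wall — a room. Outside width 4280 minus two 166 mm walls gives 3948 mm.


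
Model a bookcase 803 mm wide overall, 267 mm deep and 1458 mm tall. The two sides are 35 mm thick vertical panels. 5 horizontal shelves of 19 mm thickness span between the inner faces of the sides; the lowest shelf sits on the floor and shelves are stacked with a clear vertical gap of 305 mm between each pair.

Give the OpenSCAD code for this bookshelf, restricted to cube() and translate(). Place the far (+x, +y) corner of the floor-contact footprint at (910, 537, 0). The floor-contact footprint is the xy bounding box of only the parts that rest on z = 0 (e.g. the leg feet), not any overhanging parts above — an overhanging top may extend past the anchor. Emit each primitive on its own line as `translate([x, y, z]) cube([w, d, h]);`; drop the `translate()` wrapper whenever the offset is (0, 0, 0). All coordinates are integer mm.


translate([107, 270, 0]) cube([35, 267, 1458]);
translate([875, 270, 0]) cube([35, 267, 1458]);
translate([142, 270, 0]) cube([733, 267, 19]);
translate([142, 270, 324]) cube([733, 267, 19]);
translate([142, 270, 648]) cube([733, 267, 19]);
translate([142, 270, 972]) cube([733, 267, 19]);
translate([142, 270, 1296]) cube([733, 267, 19]);


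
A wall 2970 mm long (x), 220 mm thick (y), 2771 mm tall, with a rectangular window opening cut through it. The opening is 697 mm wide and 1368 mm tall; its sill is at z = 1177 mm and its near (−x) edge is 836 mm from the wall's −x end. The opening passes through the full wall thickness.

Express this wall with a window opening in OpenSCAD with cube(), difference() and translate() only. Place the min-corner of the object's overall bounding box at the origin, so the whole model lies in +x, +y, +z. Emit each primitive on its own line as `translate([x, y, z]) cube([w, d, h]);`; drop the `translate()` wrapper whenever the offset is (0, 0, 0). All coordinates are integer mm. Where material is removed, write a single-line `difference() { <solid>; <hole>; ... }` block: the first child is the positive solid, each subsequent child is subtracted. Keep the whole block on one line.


difference() { cube([2970, 220, 2771]); translate([836, 0, 1177]) cube([697, 220, 1368]); }


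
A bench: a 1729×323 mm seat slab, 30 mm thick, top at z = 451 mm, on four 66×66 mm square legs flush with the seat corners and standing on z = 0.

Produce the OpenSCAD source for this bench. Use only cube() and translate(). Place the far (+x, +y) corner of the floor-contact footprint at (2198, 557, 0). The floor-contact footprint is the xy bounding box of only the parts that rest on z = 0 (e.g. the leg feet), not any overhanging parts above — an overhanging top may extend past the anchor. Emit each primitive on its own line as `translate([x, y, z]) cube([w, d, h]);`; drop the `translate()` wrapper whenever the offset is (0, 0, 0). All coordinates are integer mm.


// leg_h = 451 − 30 = 421
translate([469, 234, 421]) cube([1729, 323, 30]);
translate([469, 234, 0]) cube([66, 66, 421]);
translate([469, 491, 0]) cube([66, 66, 421]);
translate([2132, 234, 0]) cube([66, 66, 421]);
translate([2132, 491, 0]) cube([66, 66, 421]);


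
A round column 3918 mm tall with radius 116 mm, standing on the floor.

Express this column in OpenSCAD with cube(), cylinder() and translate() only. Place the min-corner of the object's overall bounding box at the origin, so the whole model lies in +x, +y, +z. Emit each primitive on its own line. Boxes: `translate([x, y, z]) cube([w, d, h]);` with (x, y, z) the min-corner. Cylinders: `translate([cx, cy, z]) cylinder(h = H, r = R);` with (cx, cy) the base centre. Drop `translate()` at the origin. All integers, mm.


translate([116, 116, 0]) cylinder(h = 3918, r = 116);


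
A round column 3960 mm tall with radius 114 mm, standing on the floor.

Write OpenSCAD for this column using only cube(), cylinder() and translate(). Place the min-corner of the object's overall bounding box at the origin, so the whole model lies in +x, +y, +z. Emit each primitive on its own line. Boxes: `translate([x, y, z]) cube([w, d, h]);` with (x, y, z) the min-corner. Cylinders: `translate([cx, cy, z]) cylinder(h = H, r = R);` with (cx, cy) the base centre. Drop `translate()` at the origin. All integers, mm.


translate([114, 114, 0]) cylinder(h = 3960, r = 114);


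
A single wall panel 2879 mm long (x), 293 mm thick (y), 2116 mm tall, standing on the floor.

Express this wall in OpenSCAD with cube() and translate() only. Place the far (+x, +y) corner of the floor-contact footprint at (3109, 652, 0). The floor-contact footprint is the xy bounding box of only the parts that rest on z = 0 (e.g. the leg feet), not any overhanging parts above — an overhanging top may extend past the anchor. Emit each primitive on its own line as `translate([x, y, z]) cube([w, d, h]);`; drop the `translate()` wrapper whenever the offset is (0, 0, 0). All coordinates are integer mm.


translate([230, 359, 0]) cube([2879, 293, 2116]);


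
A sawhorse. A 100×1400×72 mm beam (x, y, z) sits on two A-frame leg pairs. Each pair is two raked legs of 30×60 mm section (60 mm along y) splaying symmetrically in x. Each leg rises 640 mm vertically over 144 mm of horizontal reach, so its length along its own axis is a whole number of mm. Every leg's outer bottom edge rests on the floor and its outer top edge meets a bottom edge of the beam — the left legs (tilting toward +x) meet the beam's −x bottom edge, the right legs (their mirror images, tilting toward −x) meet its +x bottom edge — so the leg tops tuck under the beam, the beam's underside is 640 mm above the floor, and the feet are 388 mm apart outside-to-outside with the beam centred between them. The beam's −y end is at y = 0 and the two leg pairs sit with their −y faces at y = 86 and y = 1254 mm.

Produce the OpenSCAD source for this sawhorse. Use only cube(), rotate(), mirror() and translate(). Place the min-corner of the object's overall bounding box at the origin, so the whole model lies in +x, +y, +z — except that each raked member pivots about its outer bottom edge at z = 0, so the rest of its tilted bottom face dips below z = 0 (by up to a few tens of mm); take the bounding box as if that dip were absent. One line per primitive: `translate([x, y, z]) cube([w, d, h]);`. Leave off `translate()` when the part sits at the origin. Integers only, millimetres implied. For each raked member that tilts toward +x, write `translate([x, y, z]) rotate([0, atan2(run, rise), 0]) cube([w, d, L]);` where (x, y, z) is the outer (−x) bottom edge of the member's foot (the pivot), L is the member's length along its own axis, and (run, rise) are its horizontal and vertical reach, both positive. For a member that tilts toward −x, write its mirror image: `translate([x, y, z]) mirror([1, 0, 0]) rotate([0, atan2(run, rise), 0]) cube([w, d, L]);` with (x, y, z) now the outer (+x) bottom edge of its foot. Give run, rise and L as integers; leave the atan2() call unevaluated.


translate([144, 0, 640]) cube([100, 1400, 72]);
translate([0, 86, 0]) rotate([0, atan2(144, 640), 0]) cube([30, 60, 656]);
translate([388, 86, 0]) mirror([1, 0, 0]) rotate([0, atan2(144, 640), 0]) cube([30, 60, 656]);
translate([0, 1254, 0]) rotate([0, atan2(144, 640), 0]) cube([30, 60, 656]);
translate([388, 1254, 0]) mirror([1, 0, 0]) rotate([0, atan2(144, 640), 0]) cube([30, 60, 656]);
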